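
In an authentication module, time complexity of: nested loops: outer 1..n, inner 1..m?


Reasoning: product of independent bounds
Complexity: O(n*m)

O(n*m)


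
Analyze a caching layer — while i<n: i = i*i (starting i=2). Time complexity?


Reasoning: squaring drives double-exponential growth; iterations ~ log log n
Complexity: O(log log n)

O(log log n)


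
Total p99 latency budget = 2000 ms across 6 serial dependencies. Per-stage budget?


Formula: per_stage = total_budget / stages
per_stage = 2000 / 6
per_stage = 333.33 ms

333.33 ms


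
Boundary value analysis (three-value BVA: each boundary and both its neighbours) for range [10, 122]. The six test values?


Range: [10, 122]
Boundaries: just below min, min, min+1, max-1, max, just above max
Values: [9, 10, 11, 121, 122, 123]

[9, 10, 11, 121, 122, 123]


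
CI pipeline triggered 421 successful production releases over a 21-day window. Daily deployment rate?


Formula: deployments per day = releases / days
= 421 / 21
= 20.048 deploys/day
(equivalently, 140.33 deploys/week)

20.048 deploys/day


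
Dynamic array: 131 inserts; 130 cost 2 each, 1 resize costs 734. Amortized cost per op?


Formula: Amortized cost = Total cost / Operations
Total cost = (130 * 2) + (1 * 734)
Total cost = 260 + 734 = 994
Amortized = 994 / 131 = 7.5878

7.5878


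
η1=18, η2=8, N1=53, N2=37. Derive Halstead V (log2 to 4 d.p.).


Formula: V = N * log2(η), where N = N1 + N2 and η = η1 + η2
η = 18 + 8 = 26
N = 53 + 37 = 90
log2(26) ≈ 4.7004
V = 90 * 4.7004 = 423.04

423.04


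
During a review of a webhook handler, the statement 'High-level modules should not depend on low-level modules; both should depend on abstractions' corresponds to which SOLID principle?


This describes the Dependency Inversion Principle (DIP)

Dependency Inversion Principle (DIP)


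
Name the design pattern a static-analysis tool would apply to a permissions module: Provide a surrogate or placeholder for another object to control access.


This matches the Proxy pattern

Proxy


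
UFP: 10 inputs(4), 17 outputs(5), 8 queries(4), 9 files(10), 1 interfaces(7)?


UFP = EI*4 + EO*5 + EQ*4 + ILF*10 + EIF*7
UFP = 10*4 + 17*5 + 8*4 + 9*10 + 1*7
UFP = 40 + 85 + 32 + 90 + 7
UFP = 254

254


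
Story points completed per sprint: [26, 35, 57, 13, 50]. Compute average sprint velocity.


Formula: Avg velocity = Total points / Number of sprints
Points: [26, 35, 57, 13, 50]
Sum = 26 + 35 + 57 + 13 + 50 = 181
Avg velocity = 181 / 5 = 36.2 points/sprint

36.2 points/sprint


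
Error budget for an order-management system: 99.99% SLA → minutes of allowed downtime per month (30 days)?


Formula: allowed downtime = period * (100 - SLA) / 100
Period (month (30 days)) = 43200 minutes
Unavailability fraction = (100 - 99.99) / 100
Allowed downtime = 43200 * (100 - 99.99) / 100
Allowed downtime = 4.32 minutes

4.32 minutes


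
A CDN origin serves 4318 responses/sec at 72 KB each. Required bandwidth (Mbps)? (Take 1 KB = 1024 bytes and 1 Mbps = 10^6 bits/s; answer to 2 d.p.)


Formula: Mbps = payload_bytes * RPS * 8 / 1e6
Payload per request = 72 KB = 72 * 1024 = 73728 bytes
Total bytes/sec = 73728 * 4318 = 318357504
Total bits/sec = 318357504 * 8 = 2546860032
Mbps = 2546860032 / 1e6 = 2546.86

2546.86 Mbps


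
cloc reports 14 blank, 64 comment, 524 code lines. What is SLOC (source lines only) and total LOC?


Total LOC = blank + comment + code
Total LOC = 14 + 64 + 524 = 602
SLOC (source only) = code = 524

Total LOC: 602, SLOC: 524


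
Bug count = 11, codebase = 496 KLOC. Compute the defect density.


Defect density = defects / KLOC
Defect density = 11 / 496
Defect density = 0.022 defects/KLOC

0.022 defects/KLOC


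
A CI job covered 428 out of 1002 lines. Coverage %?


Coverage = covered / total * 100
Coverage = 428 / 1002 * 100
Coverage = 42.71%

42.71%


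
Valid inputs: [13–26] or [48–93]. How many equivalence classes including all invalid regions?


Valid ranges: [13,26] and [48,93]
Class 1: x < 13 — invalid
Class 2: 13 ≤ x ≤ 26 — valid
Class 3: 26 < x < 48 — invalid (gap between ranges)
Class 4: 48 ≤ x ≤ 93 — valid
Class 5: x > 93 — invalid
Total equivalence classes: 5

5 equivalence classes


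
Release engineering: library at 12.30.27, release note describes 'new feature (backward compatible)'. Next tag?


Current: 12.30.27
Change category: 'new feature (backward compatible)' → minor bump
SemVer rule: minor bump → increment MINOR, reset PATCH to 0 (MAJOR unchanged)
New: 12.31.0

12.31.0


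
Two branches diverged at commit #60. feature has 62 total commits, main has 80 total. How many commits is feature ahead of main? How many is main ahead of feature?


Common ancestor: commit #60
feature commits after divergence: 62 - 60 = 2
main commits after divergence: 80 - 60 = 20
feature is 2 commits ahead of main
main is 20 commits ahead of feature

feature ahead: 2, main ahead: 20


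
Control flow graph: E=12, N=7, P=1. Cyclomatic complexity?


Formula: V(G) = E - N + 2P
V(G) = 12 - 7 + 2*1
V(G) = 5 + 2
V(G) = 7

7


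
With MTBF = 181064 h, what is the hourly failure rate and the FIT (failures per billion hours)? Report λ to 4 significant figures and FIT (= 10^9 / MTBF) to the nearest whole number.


Formula: λ = 1 / MTBF; FIT = λ × 1e9 = 1e9 / MTBF
λ = 1 / 181064 ≈ 5.523e-06 failures/hour
FIT = 1e9 / 181064 ≈ 5523 failures per 1e9 hours (nearest whole number)

λ = 5.523e-06 /h, FIT = 5523


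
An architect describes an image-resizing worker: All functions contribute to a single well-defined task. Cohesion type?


Reasoning: Best: single purpose
Type: Functional cohesion

Functional cohesion


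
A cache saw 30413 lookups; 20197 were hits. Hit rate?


Formula: hit rate = hits / (hits + misses) * 100
hit rate = 20197 / (20197 + 10216) * 100
hit rate = 20197 / 30413 * 100
hit rate = 66.41%

66.41%


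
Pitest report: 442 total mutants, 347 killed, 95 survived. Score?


Mutation score = killed / total * 100
Mutation score = 347 / 442 * 100
Mutation score = 78.51%

78.51%


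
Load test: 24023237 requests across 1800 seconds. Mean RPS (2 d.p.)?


Formula: throughput = requests / seconds
throughput = 24023237 / 1800
throughput = 13346.24 requests/second

13346.24 requests/second


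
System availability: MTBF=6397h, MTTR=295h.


Availability = MTBF / (MTBF + MTTR)
Availability = 6397 / (6397 + 295)
Availability = 6397 / 6692
Availability = 95.5918%

95.5918%


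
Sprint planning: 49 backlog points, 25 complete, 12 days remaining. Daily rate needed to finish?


Formula: Required rate = Remaining points / Days left
Remaining = 49 - 25 = 24 points
Required rate = 24 / 12 = 2.0 points/day

2.0 points/day


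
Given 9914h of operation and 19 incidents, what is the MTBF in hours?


Formula: MTBF = Total operating time / Number of failures
MTBF = 9914 / 19
MTBF = 521.79 hours

521.79 hours


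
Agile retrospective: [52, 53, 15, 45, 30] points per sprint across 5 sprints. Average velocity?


Formula: Avg velocity = Total points / Number of sprints
Points: [52, 53, 15, 45, 30]
Sum = 52 + 53 + 15 + 45 + 30 = 195
Avg velocity = 195 / 5 = 39.0 points/sprint

39.0 points/sprint


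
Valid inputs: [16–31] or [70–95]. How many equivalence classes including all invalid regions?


Valid ranges: [16,31] and [70,95]
Class 1: x < 16 — invalid
Class 2: 16 ≤ x ≤ 31 — valid
Class 3: 31 < x < 70 — invalid (gap between ranges)
Class 4: 70 ≤ x ≤ 95 — valid
Class 5: x > 95 — invalid
Total equivalence classes: 5

5 equivalence classes


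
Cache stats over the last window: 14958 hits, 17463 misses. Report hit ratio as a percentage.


Formula: hit rate = hits / (hits + misses) * 100
hit rate = 14958 / (14958 + 17463) * 100
hit rate = 14958 / 32421 * 100
hit rate = 46.14%

46.14%


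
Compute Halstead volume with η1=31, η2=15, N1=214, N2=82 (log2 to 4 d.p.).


Formula: V = N * log2(η), where N = N1 + N2 and η = η1 + η2
η = 31 + 15 = 46
N = 214 + 82 = 296
log2(46) ≈ 5.5236
V = 296 * 5.5236 = 1634.99

1634.99


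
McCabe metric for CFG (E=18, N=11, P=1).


Formula: V(G) = E - N + 2P
V(G) = 18 - 11 + 2*1
V(G) = 7 + 2
V(G) = 9

9


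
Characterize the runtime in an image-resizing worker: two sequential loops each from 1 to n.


Reasoning: sequential dominates: O(n) + O(n) = O(n)
Complexity: O(n)

O(n)


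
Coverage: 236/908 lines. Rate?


Coverage = covered / total * 100
Coverage = 236 / 908 * 100
Coverage = 25.99%

25.99%


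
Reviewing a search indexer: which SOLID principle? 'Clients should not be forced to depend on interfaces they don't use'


This describes the Interface Segregation Principle (ISP)

Interface Segregation Principle (ISP)


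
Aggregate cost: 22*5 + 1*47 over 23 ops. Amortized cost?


Formula: Amortized cost = Total cost / Operations
Total cost = (22 * 5) + (1 * 47)
Total cost = 110 + 47 = 157
Amortized = 157 / 23 = 6.8261

6.8261


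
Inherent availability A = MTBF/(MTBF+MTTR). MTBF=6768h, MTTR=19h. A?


Availability = MTBF / (MTBF + MTTR)
Availability = 6768 / (6768 + 19)
Availability = 6768 / 6787
Availability = 99.7201%

99.7201%


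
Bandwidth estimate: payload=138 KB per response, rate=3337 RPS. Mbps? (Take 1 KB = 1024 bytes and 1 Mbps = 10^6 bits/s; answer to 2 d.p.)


Formula: Mbps = payload_bytes * RPS * 8 / 1e6
Payload per request = 138 KB = 138 * 1024 = 141312 bytes
Total bytes/sec = 141312 * 3337 = 471558144
Total bits/sec = 471558144 * 8 = 3772465152
Mbps = 3772465152 / 1e6 = 3772.47

3772.47 Mbps


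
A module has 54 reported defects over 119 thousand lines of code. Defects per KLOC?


Defect density = defects / KLOC
Defect density = 54 / 119
Defect density = 0.454 defects/KLOC

0.454 defects/KLOC


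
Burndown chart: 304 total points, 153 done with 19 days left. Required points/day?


Formula: Required rate = Remaining points / Days left
Remaining = 304 - 153 = 151 points
Required rate = 151 / 19 = 7.95 points/day

7.95 points/day


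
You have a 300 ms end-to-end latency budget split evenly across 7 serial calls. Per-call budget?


Formula: per_stage = total_budget / stages
per_stage = 300 / 7
per_stage = 42.86 ms

42.86 ms


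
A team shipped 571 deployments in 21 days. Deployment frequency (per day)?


Formula: deployments per day = releases / days
= 571 / 21
= 27.19 deploys/day
(equivalently, 190.33 deploys/week)

27.19 deploys/day


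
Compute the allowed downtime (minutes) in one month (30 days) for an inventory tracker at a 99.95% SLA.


Formula: allowed downtime = period * (100 - SLA) / 100
Period (month (30 days)) = 43200 minutes
Unavailability fraction = (100 - 99.95) / 100
Allowed downtime = 43200 * (100 - 99.95) / 100
Allowed downtime = 21.6 minutes

21.6 minutes


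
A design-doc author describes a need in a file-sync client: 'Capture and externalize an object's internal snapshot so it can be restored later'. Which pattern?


This matches the Memento pattern

Memento


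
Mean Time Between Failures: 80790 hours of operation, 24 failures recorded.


Formula: MTBF = Total operating time / Number of failures
MTBF = 80790 / 24
MTBF = 3366.25 hours

3366.25 hours


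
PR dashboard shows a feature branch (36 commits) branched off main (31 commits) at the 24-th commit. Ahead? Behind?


Common ancestor: commit #24
feature commits after divergence: 36 - 24 = 12
main commits after divergence: 31 - 24 = 7
feature is 12 commits ahead of main
main is 7 commits ahead of feature

feature ahead: 12, main ahead: 7


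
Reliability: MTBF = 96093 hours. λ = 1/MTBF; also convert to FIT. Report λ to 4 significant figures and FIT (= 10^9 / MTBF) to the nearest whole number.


Formula: λ = 1 / MTBF; FIT = λ × 1e9 = 1e9 / MTBF
λ = 1 / 96093 ≈ 1.041e-05 failures/hour
FIT = 1e9 / 96093 ≈ 10407 failures per 1e9 hours (nearest whole number)

λ = 1.041e-05 /h, FIT = 10407


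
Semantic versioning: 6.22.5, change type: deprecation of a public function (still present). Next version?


Current: 6.22.5
Change category: 'deprecation of a public function (still present)' → minor bump
SemVer rule: minor bump → increment MINOR, reset PATCH to 0 (MAJOR unchanged)
New: 6.23.0

6.23.0


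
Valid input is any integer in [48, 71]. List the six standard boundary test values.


Range: [48, 71]
Boundaries: just below min, min, min+1, max-1, max, just above max
Values: [47, 48, 49, 70, 71, 72]

[47, 48, 49, 70, 71, 72]


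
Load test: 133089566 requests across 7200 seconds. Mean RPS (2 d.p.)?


Formula: throughput = requests / seconds
throughput = 133089566 / 7200
throughput = 18484.66 requests/second

18484.66 requests/second


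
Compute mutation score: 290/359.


Mutation score = killed / total * 100
Mutation score = 290 / 359 * 100
Mutation score = 80.78%

80.78%


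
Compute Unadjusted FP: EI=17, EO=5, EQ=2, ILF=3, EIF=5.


UFP = EI*4 + EO*5 + EQ*4 + ILF*10 + EIF*7
UFP = 17*4 + 5*5 + 2*4 + 3*10 + 5*7
UFP = 68 + 25 + 8 + 30 + 35
UFP = 166

166


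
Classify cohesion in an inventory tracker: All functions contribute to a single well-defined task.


Reasoning: Best: single purpose
Type: Functional cohesion

Functional cohesion


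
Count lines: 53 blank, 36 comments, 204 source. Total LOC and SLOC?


Total LOC = blank + comment + code
Total LOC = 53 + 36 + 204 = 293
SLOC (source only) = code = 204

Total LOC: 293, SLOC: 204


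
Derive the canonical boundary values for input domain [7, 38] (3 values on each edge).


Range: [7, 38]
Boundaries: just below min, min, min+1, max-1, max, just above max
Values: [6, 7, 8, 37, 38, 39]

[6, 7, 8, 37, 38, 39]


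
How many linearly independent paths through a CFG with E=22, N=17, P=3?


Formula: V(G) = E - N + 2P
V(G) = 22 - 17 + 2*3
V(G) = 5 + 6
V(G) = 11

11


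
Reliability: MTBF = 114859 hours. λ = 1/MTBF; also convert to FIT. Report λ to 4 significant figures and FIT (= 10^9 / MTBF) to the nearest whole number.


Formula: λ = 1 / MTBF; FIT = λ × 1e9 = 1e9 / MTBF
λ = 1 / 114859 ≈ 8.706e-06 failures/hour
FIT = 1e9 / 114859 ≈ 8706 failures per 1e9 hours (nearest whole number)

λ = 8.706e-06 /h, FIT = 8706


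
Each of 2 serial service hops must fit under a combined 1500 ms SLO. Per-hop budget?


Formula: per_stage = total_budget / stages
per_stage = 1500 / 2
per_stage = 750.0 ms

750.0 ms


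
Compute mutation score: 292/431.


Mutation score = killed / total * 100
Mutation score = 292 / 431 * 100
Mutation score = 67.75%

67.75%


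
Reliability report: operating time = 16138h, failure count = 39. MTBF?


Formula: MTBF = Total operating time / Number of failures
MTBF = 16138 / 39
MTBF = 413.79 hours

413.79 hours


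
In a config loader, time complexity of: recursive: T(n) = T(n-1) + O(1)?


Reasoning: linear recursion with constant work per frame
Complexity: O(n)

O(n)


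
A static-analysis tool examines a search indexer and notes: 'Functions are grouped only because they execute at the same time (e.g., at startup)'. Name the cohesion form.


Reasoning: Related by timing only
Type: Temporal cohesion

Temporal cohesion


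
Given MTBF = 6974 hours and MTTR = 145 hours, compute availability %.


Availability = MTBF / (MTBF + MTTR)
Availability = 6974 / (6974 + 145)
Availability = 6974 / 7119
Availability = 97.9632%

97.9632%


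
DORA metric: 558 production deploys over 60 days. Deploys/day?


Formula: deployments per day = releases / days
= 558 / 60
= 9.3 deploys/day
(equivalently, 65.1 deploys/week)

9.3 deploys/day


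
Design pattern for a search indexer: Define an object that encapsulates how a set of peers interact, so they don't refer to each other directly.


This matches the Mediator pattern

Mediator


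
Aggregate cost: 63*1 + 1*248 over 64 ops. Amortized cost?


Formula: Amortized cost = Total cost / Operations
Total cost = (63 * 1) + (1 * 248)
Total cost = 63 + 248 = 311
Amortized = 311 / 64 = 4.8594

4.8594


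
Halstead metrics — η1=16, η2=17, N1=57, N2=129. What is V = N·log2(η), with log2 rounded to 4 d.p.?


Formula: V = N * log2(η), where N = N1 + N2 and η = η1 + η2
η = 16 + 17 = 33
N = 57 + 129 = 186
log2(33) ≈ 5.0444
V = 186 * 5.0444 = 938.26

938.26


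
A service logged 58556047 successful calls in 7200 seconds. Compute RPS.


Formula: throughput = requests / seconds
throughput = 58556047 / 7200
throughput = 8132.78 requests/second

8132.78 requests/second


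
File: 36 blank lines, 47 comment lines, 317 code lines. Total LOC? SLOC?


Total LOC = blank + comment + code
Total LOC = 36 + 47 + 317 = 400
SLOC (source only) = code = 317

Total LOC: 400, SLOC: 317


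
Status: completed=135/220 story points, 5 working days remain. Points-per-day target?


Formula: Required rate = Remaining points / Days left
Remaining = 220 - 135 = 85 points
Required rate = 85 / 5 = 17.0 points/day

17.0 points/day


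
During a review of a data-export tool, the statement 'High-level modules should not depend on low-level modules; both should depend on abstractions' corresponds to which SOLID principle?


This describes the Dependency Inversion Principle (DIP)

Dependency Inversion Principle (DIP)


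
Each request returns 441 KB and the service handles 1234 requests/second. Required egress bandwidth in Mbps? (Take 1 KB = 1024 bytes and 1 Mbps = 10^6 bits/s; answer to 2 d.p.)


Formula: Mbps = payload_bytes * RPS * 8 / 1e6
Payload per request = 441 KB = 441 * 1024 = 451584 bytes
Total bytes/sec = 451584 * 1234 = 557254656
Total bits/sec = 557254656 * 8 = 4458037248
Mbps = 4458037248 / 1e6 = 4458.04

4458.04 Mbps


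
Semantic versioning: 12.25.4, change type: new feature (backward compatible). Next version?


Current: 12.25.4
Change category: 'new feature (backward compatible)' → minor bump
SemVer rule: minor bump → increment MINOR, reset PATCH to 0 (MAJOR unchanged)
New: 12.26.0

12.26.0


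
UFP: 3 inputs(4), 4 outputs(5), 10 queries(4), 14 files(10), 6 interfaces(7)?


UFP = EI*4 + EO*5 + EQ*4 + ILF*10 + EIF*7
UFP = 3*4 + 4*5 + 10*4 + 14*10 + 6*7
UFP = 12 + 20 + 40 + 140 + 42
UFP = 254

254


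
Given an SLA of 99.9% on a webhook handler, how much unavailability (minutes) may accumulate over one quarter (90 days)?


Formula: allowed downtime = period * (100 - SLA) / 100
Period (quarter (90 days)) = 129600 minutes
Unavailability fraction = (100 - 99.9) / 100
Allowed downtime = 129600 * (100 - 99.9) / 100
Allowed downtime = 129.6 minutes

129.6 minutes


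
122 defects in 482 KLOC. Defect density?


Defect density = defects / KLOC
Defect density = 122 / 482
Defect density = 0.253 defects/KLOC

0.253 defects/KLOC


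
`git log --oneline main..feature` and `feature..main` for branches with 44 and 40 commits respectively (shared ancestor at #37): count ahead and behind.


Common ancestor: commit #37
feature commits after divergence: 44 - 37 = 7
main commits after divergence: 40 - 37 = 3
feature is 7 commits ahead of main
main is 3 commits ahead of feature

feature ahead: 7, main ahead: 3


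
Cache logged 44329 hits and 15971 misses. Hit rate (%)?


Formula: hit rate = hits / (hits + misses) * 100
hit rate = 44329 / (44329 + 15971) * 100
hit rate = 44329 / 60300 * 100
hit rate = 73.51%

73.51%


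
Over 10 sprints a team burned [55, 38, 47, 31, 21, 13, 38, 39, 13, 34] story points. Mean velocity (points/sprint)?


Formula: Avg velocity = Total points / Number of sprints
Points: [55, 38, 47, 31, 21, 13, 38, 39, 13, 34]
Sum = 55 + 38 + 47 + 31 + 21 + 13 + 38 + 39 + 13 + 34 = 329
Avg velocity = 329 / 10 = 32.9 points/sprint

32.9 points/sprint


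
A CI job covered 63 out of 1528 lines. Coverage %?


Coverage = covered / total * 100
Coverage = 63 / 1528 * 100
Coverage = 4.12%

4.12%


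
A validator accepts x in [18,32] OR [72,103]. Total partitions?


Valid ranges: [18,32] and [72,103]
Class 1: x < 18 — invalid
Class 2: 18 ≤ x ≤ 32 — valid
Class 3: 32 < x < 72 — invalid (gap between ranges)
Class 4: 72 ≤ x ≤ 103 — valid
Class 5: x > 103 — invalid
Total equivalence classes: 5

5 equivalence classes


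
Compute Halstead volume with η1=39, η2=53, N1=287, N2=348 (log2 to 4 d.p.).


Formula: V = N * log2(η), where N = N1 + N2 and η = η1 + η2
η = 39 + 53 = 92
N = 287 + 348 = 635
log2(92) ≈ 6.5236
V = 635 * 6.5236 = 4142.49

4142.49


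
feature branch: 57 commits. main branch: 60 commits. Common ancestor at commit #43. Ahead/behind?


Common ancestor: commit #43
feature commits after divergence: 57 - 43 = 14
main commits after divergence: 60 - 43 = 17
feature is 14 commits ahead of main
main is 17 commits ahead of feature

feature ahead: 14, main ahead: 17


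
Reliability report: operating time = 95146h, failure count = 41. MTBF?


Formula: MTBF = Total operating time / Number of failures
MTBF = 95146 / 41
MTBF = 2320.63 hours

2320.63 hours


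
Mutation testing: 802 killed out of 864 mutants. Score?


Mutation score = killed / total * 100
Mutation score = 802 / 864 * 100
Mutation score = 92.82%

92.82%


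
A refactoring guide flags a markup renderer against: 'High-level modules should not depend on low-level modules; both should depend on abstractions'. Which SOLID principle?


This describes the Dependency Inversion Principle (DIP)

Dependency Inversion Principle (DIP)


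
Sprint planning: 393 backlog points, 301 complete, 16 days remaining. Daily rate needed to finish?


Formula: Required rate = Remaining points / Days left
Remaining = 393 - 301 = 92 points
Required rate = 92 / 16 = 5.75 points/day

5.75 points/day


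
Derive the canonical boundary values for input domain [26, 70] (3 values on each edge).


Range: [26, 70]
Boundaries: just below min, min, min+1, max-1, max, just above max
Values: [25, 26, 27, 69, 70, 71]

[25, 26, 27, 69, 70, 71]


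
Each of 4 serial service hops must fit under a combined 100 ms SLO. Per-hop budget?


Formula: per_stage = total_budget / stages
per_stage = 100 / 4
per_stage = 25.0 ms

25.0 ms


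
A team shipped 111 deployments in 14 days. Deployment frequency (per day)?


Formula: deployments per day = releases / days
= 111 / 14
= 7.929 deploys/day
(equivalently, 55.5 deploys/week)

7.929 deploys/day


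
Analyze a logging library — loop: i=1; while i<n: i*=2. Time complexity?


Reasoning: i doubles each step so iterations are log2(n)
Complexity: O(log n)

O(log n)


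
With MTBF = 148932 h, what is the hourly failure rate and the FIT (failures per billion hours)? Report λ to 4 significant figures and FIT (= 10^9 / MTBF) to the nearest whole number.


Formula: λ = 1 / MTBF; FIT = λ × 1e9 = 1e9 / MTBF
λ = 1 / 148932 ≈ 6.714e-06 failures/hour
FIT = 1e9 / 148932 ≈ 6714 failures per 1e9 hours (nearest whole number)

λ = 6.714e-06 /h, FIT = 6714


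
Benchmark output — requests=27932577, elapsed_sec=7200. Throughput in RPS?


Formula: throughput = requests / seconds
throughput = 27932577 / 7200
throughput = 3879.52 requests/second

3879.52 requests/second


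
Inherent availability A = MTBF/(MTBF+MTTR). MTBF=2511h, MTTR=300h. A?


Availability = MTBF / (MTBF + MTTR)
Availability = 2511 / (2511 + 300)
Availability = 2511 / 2811
Availability = 89.3276%

89.3276%


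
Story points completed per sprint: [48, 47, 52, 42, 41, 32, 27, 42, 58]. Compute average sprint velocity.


Formula: Avg velocity = Total points / Number of sprints
Points: [48, 47, 52, 42, 41, 32, 27, 42, 58]
Sum = 48 + 47 + 52 + 42 + 41 + 32 + 27 + 42 + 58 = 389
Avg velocity = 389 / 9 = 43.22 points/sprint

43.22 points/sprint


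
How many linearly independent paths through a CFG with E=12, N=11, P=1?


Formula: V(G) = E - N + 2P
V(G) = 12 - 11 + 2*1
V(G) = 1 + 2
V(G) = 3

3


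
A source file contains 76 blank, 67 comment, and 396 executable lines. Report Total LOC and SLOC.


Total LOC = blank + comment + code
Total LOC = 76 + 67 + 396 = 539
SLOC (source only) = code = 396

Total LOC: 539, SLOC: 396


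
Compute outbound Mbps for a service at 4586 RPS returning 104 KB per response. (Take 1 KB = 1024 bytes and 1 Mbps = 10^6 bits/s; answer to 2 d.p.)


Formula: Mbps = payload_bytes * RPS * 8 / 1e6
Payload per request = 104 KB = 104 * 1024 = 106496 bytes
Total bytes/sec = 106496 * 4586 = 488390656
Total bits/sec = 488390656 * 8 = 3907125248
Mbps = 3907125248 / 1e6 = 3907.13

3907.13 Mbps


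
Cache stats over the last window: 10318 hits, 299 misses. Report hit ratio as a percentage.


Formula: hit rate = hits / (hits + misses) * 100
hit rate = 10318 / (10318 + 299) * 100
hit rate = 10318 / 10617 * 100
hit rate = 97.18%

97.18%


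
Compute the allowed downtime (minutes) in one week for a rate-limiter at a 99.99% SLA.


Formula: allowed downtime = period * (100 - SLA) / 100
Period (week) = 10080 minutes
Unavailability fraction = (100 - 99.99) / 100
Allowed downtime = 10080 * (100 - 99.99) / 100
Allowed downtime = 1.008 minutes

1.008 minutes


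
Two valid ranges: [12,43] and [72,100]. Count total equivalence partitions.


Valid ranges: [12,43] and [72,100]
Class 1: x < 12 — invalid
Class 2: 12 ≤ x ≤ 43 — valid
Class 3: 43 < x < 72 — invalid (gap between ranges)
Class 4: 72 ≤ x ≤ 100 — valid
Class 5: x > 100 — invalid
Total equivalence classes: 5

5 equivalence classes


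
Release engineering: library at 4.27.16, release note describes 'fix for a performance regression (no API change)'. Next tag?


Current: 4.27.16
Change category: 'fix for a performance regression (no API change)' → patch bump
SemVer rule: patch bump → increment PATCH (MAJOR and MINOR unchanged)
New: 4.27.17

4.27.17


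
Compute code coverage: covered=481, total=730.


Coverage = covered / total * 100
Coverage = 481 / 730 * 100
Coverage = 65.89%

65.89%


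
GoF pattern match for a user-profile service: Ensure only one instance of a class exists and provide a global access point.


This matches the Singleton pattern

Singleton


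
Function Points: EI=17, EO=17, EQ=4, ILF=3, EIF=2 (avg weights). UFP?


UFP = EI*4 + EO*5 + EQ*4 + ILF*10 + EIF*7
UFP = 17*4 + 17*5 + 4*4 + 3*10 + 2*7
UFP = 68 + 85 + 16 + 30 + 14
UFP = 213

213


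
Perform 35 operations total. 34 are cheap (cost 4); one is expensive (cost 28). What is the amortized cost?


Formula: Amortized cost = Total cost / Operations
Total cost = (34 * 4) + (1 * 28)
Total cost = 136 + 28 = 164
Amortized = 164 / 35 = 4.6857

4.6857


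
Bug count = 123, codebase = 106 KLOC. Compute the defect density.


Defect density = defects / KLOC
Defect density = 123 / 106
Defect density = 1.16 defects/KLOC

1.16 defects/KLOC


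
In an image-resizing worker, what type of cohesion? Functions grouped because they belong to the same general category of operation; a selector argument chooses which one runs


Reasoning: Grouped by category of activity, not by data or sequence
Type: Logical cohesion

Logical cohesion


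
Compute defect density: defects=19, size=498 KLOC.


Defect density = defects / KLOC
Defect density = 19 / 498
Defect density = 0.038 defects/KLOC

0.038 defects/KLOC


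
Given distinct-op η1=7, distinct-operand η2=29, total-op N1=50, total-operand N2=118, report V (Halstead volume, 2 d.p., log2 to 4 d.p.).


Formula: V = N * log2(η), where N = N1 + N2 and η = η1 + η2
η = 7 + 29 = 36
N = 50 + 118 = 168
log2(36) ≈ 5.1699
V = 168 * 5.1699 = 868.54

868.54


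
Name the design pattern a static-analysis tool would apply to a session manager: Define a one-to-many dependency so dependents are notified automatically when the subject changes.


This matches the Observer pattern

Observer


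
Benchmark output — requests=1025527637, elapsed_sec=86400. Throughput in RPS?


Formula: throughput = requests / seconds
throughput = 1025527637 / 86400
throughput = 11869.53 requests/second

11869.53 requests/second


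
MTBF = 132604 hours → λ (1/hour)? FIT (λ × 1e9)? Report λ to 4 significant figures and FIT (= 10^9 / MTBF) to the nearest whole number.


Formula: λ = 1 / MTBF; FIT = λ × 1e9 = 1e9 / MTBF
λ = 1 / 132604 ≈ 7.541e-06 failures/hour
FIT = 1e9 / 132604 ≈ 7541 failures per 1e9 hours (nearest whole number)

λ = 7.541e-06 /h, FIT = 7541


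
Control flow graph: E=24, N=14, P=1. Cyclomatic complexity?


Formula: V(G) = E - N + 2P
V(G) = 24 - 14 + 2*1
V(G) = 10 + 2
V(G) = 12

12


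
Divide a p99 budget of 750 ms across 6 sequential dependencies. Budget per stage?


Formula: per_stage = total_budget / stages
per_stage = 750 / 6
per_stage = 125.0 ms

125.0 ms


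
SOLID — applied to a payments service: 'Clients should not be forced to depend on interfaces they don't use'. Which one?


This describes the Interface Segregation Principle (ISP)

Interface Segregation Principle (ISP)


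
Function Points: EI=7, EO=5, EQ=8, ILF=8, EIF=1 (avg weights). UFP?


UFP = EI*4 + EO*5 + EQ*4 + ILF*10 + EIF*7
UFP = 7*4 + 5*5 + 8*4 + 8*10 + 1*7
UFP = 28 + 25 + 32 + 80 + 7
UFP = 172

172


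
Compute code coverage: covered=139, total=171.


Coverage = covered / total * 100
Coverage = 139 / 171 * 100
Coverage = 81.29%

81.29%


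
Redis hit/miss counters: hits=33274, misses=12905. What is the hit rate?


Formula: hit rate = hits / (hits + misses) * 100
hit rate = 33274 / (33274 + 12905) * 100
hit rate = 33274 / 46179 * 100
hit rate = 72.05%

72.05%


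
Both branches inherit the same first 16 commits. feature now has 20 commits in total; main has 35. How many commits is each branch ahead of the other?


Common ancestor: commit #16
feature commits after divergence: 20 - 16 = 4
main commits after divergence: 35 - 16 = 19
feature is 4 commits ahead of main
main is 19 commits ahead of feature

feature ahead: 4, main ahead: 19


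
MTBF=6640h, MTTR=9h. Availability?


Availability = MTBF / (MTBF + MTTR)
Availability = 6640 / (6640 + 9)
Availability = 6640 / 6649
Availability = 99.8646%

99.8646%


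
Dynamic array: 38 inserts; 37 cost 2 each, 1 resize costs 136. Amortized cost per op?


Formula: Amortized cost = Total cost / Operations
Total cost = (37 * 2) + (1 * 136)
Total cost = 74 + 136 = 210
Amortized = 210 / 38 = 5.5263

5.5263


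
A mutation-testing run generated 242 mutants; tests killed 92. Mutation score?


Mutation score = killed / total * 100
Mutation score = 92 / 242 * 100
Mutation score = 38.02%

38.02%


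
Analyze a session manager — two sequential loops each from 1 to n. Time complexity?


Reasoning: sequential dominates: O(n) + O(n) = O(n)
Complexity: O(n)

O(n)


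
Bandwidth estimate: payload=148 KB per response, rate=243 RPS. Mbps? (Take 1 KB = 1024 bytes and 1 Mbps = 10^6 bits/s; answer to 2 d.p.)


Formula: Mbps = payload_bytes * RPS * 8 / 1e6
Payload per request = 148 KB = 148 * 1024 = 151552 bytes
Total bytes/sec = 151552 * 243 = 36827136
Total bits/sec = 36827136 * 8 = 294617088
Mbps = 294617088 / 1e6 = 294.62

294.62 Mbps


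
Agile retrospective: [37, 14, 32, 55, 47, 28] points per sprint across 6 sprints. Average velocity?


Formula: Avg velocity = Total points / Number of sprints
Points: [37, 14, 32, 55, 47, 28]
Sum = 37 + 14 + 32 + 55 + 47 + 28 = 213
Avg velocity = 213 / 6 = 35.5 points/sprint

35.5 points/sprint


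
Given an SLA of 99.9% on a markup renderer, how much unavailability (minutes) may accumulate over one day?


Formula: allowed downtime = period * (100 - SLA) / 100
Period (day) = 1440 minutes
Unavailability fraction = (100 - 99.9) / 100
Allowed downtime = 1440 * (100 - 99.9) / 100
Allowed downtime = 1.44 minutes

1.44 minutes


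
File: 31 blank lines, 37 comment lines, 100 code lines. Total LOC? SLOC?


Total LOC = blank + comment + code
Total LOC = 31 + 37 + 100 = 168
SLOC (source only) = code = 100

Total LOC: 168, SLOC: 100


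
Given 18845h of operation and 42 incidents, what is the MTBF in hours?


Formula: MTBF = Total operating time / Number of failures
MTBF = 18845 / 42
MTBF = 448.69 hours

448.69 hours


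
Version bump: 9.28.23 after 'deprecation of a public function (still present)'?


Current: 9.28.23
Change category: 'deprecation of a public function (still present)' → minor bump
SemVer rule: minor bump → increment MINOR, reset PATCH to 0 (MAJOR unchanged)
New: 9.29.0

9.29.0


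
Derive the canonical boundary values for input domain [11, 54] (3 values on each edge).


Range: [11, 54]
Boundaries: just below min, min, min+1, max-1, max, just above max
Values: [10, 11, 12, 53, 54, 55]

[10, 11, 12, 53, 54, 55]


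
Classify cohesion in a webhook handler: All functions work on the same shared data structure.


Reasoning: Functions share data
Type: Communicational cohesion

Communicational cohesion


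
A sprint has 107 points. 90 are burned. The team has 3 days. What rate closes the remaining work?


Formula: Required rate = Remaining points / Days left
Remaining = 107 - 90 = 17 points
Required rate = 17 / 3 = 5.67 points/day

5.67 points/day


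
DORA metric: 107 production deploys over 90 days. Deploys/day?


Formula: deployments per day = releases / days
= 107 / 90
= 1.189 deploys/day
(equivalently, 8.32 deploys/week)

1.189 deploys/day


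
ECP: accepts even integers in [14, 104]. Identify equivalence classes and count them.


Constraint: even integers in [14, 104]
Class 1: x < 14 — out-of-range invalid
Class 2: x in [14,104] but odd — wrong type invalid
Class 3: x in [14,104] and even — valid
Class 4: x > 104 — out-of-range invalid
Total equivalence classes: 4

4 equivalence classes


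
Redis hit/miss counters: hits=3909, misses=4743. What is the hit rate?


Formula: hit rate = hits / (hits + misses) * 100
hit rate = 3909 / (3909 + 4743) * 100
hit rate = 3909 / 8652 * 100
hit rate = 45.18%

45.18%


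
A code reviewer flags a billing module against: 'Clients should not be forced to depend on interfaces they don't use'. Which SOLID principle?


This describes the Interface Segregation Principle (ISP)

Interface Segregation Principle (ISP)


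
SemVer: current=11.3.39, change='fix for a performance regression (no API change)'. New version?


Current: 11.3.39
Change category: 'fix for a performance regression (no API change)' → patch bump
SemVer rule: patch bump → increment PATCH (MAJOR and MINOR unchanged)
New: 11.3.40

11.3.40


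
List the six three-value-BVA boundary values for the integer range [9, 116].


Range: [9, 116]
Boundaries: just below min, min, min+1, max-1, max, just above max
Values: [8, 9, 10, 115, 116, 117]

[8, 9, 10, 115, 116, 117]


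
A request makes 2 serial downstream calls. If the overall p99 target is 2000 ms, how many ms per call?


Formula: per_stage = total_budget / stages
per_stage = 2000 / 2
per_stage = 1000.0 ms

1000.0 ms


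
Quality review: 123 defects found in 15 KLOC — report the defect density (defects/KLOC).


Defect density = defects / KLOC
Defect density = 123 / 15
Defect density = 8.2 defects/KLOC

8.2 defects/KLOC


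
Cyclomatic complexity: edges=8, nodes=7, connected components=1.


Formula: V(G) = E - N + 2P
V(G) = 8 - 7 + 2*1
V(G) = 1 + 2
V(G) = 3

3


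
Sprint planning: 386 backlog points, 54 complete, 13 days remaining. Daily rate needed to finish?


Formula: Required rate = Remaining points / Days left
Remaining = 386 - 54 = 332 points
Required rate = 332 / 13 = 25.54 points/day

25.54 points/day


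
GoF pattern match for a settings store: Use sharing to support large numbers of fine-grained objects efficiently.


This matches the Flyweight pattern

Flyweight


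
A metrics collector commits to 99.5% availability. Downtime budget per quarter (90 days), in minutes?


Formula: allowed downtime = period * (100 - SLA) / 100
Period (quarter (90 days)) = 129600 minutes
Unavailability fraction = (100 - 99.5) / 100
Allowed downtime = 129600 * (100 - 99.5) / 100
Allowed downtime = 648.0 minutes

648.0 minutes


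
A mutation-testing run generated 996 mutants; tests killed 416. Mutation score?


Mutation score = killed / total * 100
Mutation score = 416 / 996 * 100
Mutation score = 41.77%

41.77%


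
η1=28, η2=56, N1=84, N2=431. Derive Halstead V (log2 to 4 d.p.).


Formula: V = N * log2(η), where N = N1 + N2 and η = η1 + η2
η = 28 + 56 = 84
N = 84 + 431 = 515
log2(84) ≈ 6.3923
V = 515 * 6.3923 = 3292.03

3292.03


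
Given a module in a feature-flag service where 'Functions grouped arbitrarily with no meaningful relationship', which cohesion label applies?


Reasoning: Worst: random grouping
Type: Coincidental cohesion

Coincidental cohesion


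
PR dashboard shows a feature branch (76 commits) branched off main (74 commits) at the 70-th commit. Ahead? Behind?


Common ancestor: commit #70
feature commits after divergence: 76 - 70 = 6
main commits after divergence: 74 - 70 = 4
feature is 6 commits ahead of main
main is 4 commits ahead of feature

feature ahead: 6, main ahead: 4


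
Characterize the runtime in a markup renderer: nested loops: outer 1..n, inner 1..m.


Reasoning: product of independent bounds
Complexity: O(n*m)

O(n*m)


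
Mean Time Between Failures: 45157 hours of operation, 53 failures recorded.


Formula: MTBF = Total operating time / Number of failures
MTBF = 45157 / 53
MTBF = 852.02 hours

852.02 hours


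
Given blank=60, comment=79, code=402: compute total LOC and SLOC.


Total LOC = blank + comment + code
Total LOC = 60 + 79 + 402 = 541
SLOC (source only) = code = 402

Total LOC: 541, SLOC: 402


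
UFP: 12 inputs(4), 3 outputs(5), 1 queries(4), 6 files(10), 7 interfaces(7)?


UFP = EI*4 + EO*5 + EQ*4 + ILF*10 + EIF*7
UFP = 12*4 + 3*5 + 1*4 + 6*10 + 7*7
UFP = 48 + 15 + 4 + 60 + 49
UFP = 176

176


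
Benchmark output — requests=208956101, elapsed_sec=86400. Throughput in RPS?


Formula: throughput = requests / seconds
throughput = 208956101 / 86400
throughput = 2418.47 requests/second

2418.47 requests/second


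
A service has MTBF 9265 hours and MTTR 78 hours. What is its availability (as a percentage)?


Availability = MTBF / (MTBF + MTTR)
Availability = 9265 / (9265 + 78)
Availability = 9265 / 9343
Availability = 99.1652%

99.1652%


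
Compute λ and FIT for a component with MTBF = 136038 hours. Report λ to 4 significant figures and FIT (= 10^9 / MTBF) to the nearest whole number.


Formula: λ = 1 / MTBF; FIT = λ × 1e9 = 1e9 / MTBF
λ = 1 / 136038 ≈ 7.351e-06 failures/hour
FIT = 1e9 / 136038 ≈ 7351 failures per 1e9 hours (nearest whole number)

λ = 7.351e-06 /h, FIT = 7351


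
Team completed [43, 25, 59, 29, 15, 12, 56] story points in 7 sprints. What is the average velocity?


Formula: Avg velocity = Total points / Number of sprints
Points: [43, 25, 59, 29, 15, 12, 56]
Sum = 43 + 25 + 59 + 29 + 15 + 12 + 56 = 239
Avg velocity = 239 / 7 = 34.14 points/sprint

34.14 points/sprint


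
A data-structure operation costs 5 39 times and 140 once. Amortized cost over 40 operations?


Formula: Amortized cost = Total cost / Operations
Total cost = (39 * 5) + (1 * 140)
Total cost = 195 + 140 = 335
Amortized = 335 / 40 = 8.375

8.375


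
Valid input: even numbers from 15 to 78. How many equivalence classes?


Constraint: even integers in [15, 78]
Class 1: x < 15 — out-of-range invalid
Class 2: x in [15,78] but odd — wrong type invalid
Class 3: x in [15,78] and even — valid
Class 4: x > 78 — out-of-range invalid
Total equivalence classes: 4

4 equivalence classes


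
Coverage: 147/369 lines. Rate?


Coverage = covered / total * 100
Coverage = 147 / 369 * 100
Coverage = 39.84%

39.84%
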